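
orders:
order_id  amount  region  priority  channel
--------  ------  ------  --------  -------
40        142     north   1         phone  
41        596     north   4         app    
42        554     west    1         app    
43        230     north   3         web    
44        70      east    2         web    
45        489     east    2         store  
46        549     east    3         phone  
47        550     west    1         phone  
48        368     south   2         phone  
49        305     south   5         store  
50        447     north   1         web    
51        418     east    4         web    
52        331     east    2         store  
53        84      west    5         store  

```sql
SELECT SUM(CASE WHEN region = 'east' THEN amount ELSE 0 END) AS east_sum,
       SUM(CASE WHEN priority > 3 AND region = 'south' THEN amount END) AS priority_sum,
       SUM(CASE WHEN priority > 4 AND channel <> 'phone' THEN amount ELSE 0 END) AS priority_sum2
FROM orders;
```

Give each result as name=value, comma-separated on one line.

east_sum=1857, priority_sum=305, priority_sum2=389

[east_sum: region = 'east']
order_id=40: ✗
order_id=41: ✗
order_id=42: ✗
order_id=43: ✗
order_id=44: ✓ → 70
order_id=45: ✓ → 489
order_id=46: ✓ → 549
order_id=47: ✗
order_id=48: ✗
order_id=49: ✗
order_id=50: ✗
order_id=51: ✓ → 418
order_id=52: ✓ → 331
order_id=53: ✗
east_sum = 70 + 489 + 549 + 418 + 331 = 1857
—
[priority_sum: priority > 3 AND region = 'south']
order_id=40: ✗
order_id=41: ✗
order_id=42: ✗
order_id=43: ✗
order_id=44: ✗
order_id=45: ✗
order_id=46: ✗
order_id=47: ✗
order_id=48: ✗
order_id=49: ✓ → 305
order_id=50: ✗
order_id=51: ✗
order_id=52: ✗
order_id=53: ✗
priority_sum = 305
—
[priority_sum2: priority > 4 AND channel <> 'phone']
order_id=40: ✗
order_id=41: ✗
order_id=42: ✗
order_id=43: ✗
order_id=44: ✗
order_id=45: ✗
order_id=46: ✗
order_id=47: ✗
order_id=48: ✗
order_id=49: ✓ → 305
order_id=50: ✗
order_id=51: ✗
order_id=52: ✗
order_id=53: ✓ → 84
priority_sum2 = 305 + 84 = 389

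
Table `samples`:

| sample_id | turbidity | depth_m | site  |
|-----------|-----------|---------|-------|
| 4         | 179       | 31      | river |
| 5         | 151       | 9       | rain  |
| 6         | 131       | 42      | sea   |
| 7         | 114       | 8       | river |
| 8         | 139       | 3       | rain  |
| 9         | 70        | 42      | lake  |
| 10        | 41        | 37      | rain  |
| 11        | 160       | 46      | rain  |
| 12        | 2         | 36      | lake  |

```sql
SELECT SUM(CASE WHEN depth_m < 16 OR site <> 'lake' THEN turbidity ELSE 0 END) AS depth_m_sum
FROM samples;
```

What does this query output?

915

sample_id=4: ✓ → 179
sample_id=5: ✓ → 151
sample_id=6: ✓ → 131
sample_id=7: ✓ → 114
sample_id=8: ✓ → 139
sample_id=9: ✗
sample_id=10: ✓ → 41
sample_id=11: ✓ → 160
sample_id=12: ✗
depth_m_sum = 179 + 151 + 131 + 114 + 139 + 41 + 160 = 915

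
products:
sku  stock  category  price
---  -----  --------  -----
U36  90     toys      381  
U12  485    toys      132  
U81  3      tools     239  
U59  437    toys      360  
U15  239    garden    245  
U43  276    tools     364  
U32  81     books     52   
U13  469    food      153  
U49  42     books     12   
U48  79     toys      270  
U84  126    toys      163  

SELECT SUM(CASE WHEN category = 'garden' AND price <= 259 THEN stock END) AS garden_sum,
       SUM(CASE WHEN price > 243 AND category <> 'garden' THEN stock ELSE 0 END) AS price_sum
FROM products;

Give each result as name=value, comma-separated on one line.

garden_sum=239, price_sum=882

[garden_sum: category = 'garden' AND price <= 259]
sku=U36: ✗
sku=U12: ✗
sku=U81: ✗
sku=U59: ✗
sku=U15: ✓ → 239
sku=U43: ✗
sku=U32: ✗
sku=U13: ✗
sku=U49: ✗
sku=U48: ✗
sku=U84: ✗
garden_sum = 239
—
[price_sum: price > 243 AND category <> 'garden']
sku=U36: ✓ → 90
sku=U12: ✗
sku=U81: ✗
sku=U59: ✓ → 437
sku=U15: ✗
sku=U43: ✓ → 276
sku=U32: ✗
sku=U13: ✗
sku=U49: ✗
sku=U48: ✓ → 79
sku=U84: ✗
price_sum = 90 + 437 + 276 + 79 = 882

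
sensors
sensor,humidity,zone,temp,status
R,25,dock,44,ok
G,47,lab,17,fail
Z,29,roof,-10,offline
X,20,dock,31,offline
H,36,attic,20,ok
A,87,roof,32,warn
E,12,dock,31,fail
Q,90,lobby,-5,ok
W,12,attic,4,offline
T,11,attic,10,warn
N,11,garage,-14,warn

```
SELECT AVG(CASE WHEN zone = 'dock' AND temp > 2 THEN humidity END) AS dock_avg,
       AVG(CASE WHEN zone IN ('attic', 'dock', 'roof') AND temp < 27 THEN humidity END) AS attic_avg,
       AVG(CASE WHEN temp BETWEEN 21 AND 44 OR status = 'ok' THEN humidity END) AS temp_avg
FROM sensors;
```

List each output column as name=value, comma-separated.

dock_avg=19, attic_avg=22, temp_avg=45

[dock_avg: zone = 'dock' AND temp > 2]
sensor=R: ✓ → 25
sensor=G: ✗
sensor=Z: ✗
sensor=X: ✓ → 20
sensor=H: ✗
sensor=A: ✗
sensor=E: ✓ → 12
sensor=Q: ✗
sensor=W: ✗
sensor=T: ✗
sensor=N: ✗
dock_avg = (25 + 20 + 12) / 3 = 19
—
[attic_avg: zone IN ('attic', 'dock', 'roof') AND temp < 27]
sensor=R: ✗
sensor=G: ✗
sensor=Z: ✓ → 29
sensor=X: ✗
sensor=H: ✓ → 36
sensor=A: ✗
sensor=E: ✗
sensor=Q: ✗
sensor=W: ✓ → 12
sensor=T: ✓ → 11
sensor=N: ✗
attic_avg = (29 + 36 + 12 + 11) / 4 = 22
—
[temp_avg: temp BETWEEN 21 AND 44 OR status = 'ok']
sensor=R: ✓ → 25
sensor=G: ✗
sensor=Z: ✗
sensor=X: ✓ → 20
sensor=H: ✓ → 36
sensor=A: ✓ → 87
sensor=E: ✓ → 12
sensor=Q: ✓ → 90
sensor=W: ✗
sensor=T: ✗
sensor=N: ✗
temp_avg = (25 + 20 + 36 + 87 + 12 + 90) / 6 = 45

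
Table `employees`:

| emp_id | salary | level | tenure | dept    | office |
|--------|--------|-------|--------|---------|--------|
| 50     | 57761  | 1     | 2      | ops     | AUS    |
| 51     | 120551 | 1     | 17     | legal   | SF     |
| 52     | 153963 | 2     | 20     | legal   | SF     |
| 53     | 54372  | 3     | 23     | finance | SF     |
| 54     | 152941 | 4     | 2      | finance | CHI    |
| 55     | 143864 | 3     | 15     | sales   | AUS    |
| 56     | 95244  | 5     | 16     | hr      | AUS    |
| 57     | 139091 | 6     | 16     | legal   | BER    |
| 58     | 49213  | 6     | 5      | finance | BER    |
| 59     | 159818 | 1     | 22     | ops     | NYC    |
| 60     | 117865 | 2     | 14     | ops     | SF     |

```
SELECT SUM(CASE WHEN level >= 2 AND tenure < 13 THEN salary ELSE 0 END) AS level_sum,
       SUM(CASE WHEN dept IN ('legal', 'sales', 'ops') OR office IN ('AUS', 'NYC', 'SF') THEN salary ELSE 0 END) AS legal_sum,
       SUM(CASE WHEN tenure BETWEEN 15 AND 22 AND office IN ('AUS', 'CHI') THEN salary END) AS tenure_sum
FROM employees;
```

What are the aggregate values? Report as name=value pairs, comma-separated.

[level_sum: level >= 2 AND tenure < 13]
emp_id=50: ✗
emp_id=51: ✗
emp_id=52: ✗
emp_id=53: ✗
emp_id=54: ✓ → 152941
emp_id=55: ✗
emp_id=56: ✗
emp_id=57: ✗
emp_id=58: ✓ → 49213
emp_id=59: ✗
emp_id=60: ✗
level_sum = 152941 + 49213 = 202154
—
[legal_sum: dept IN ('legal', 'sales', 'ops') OR office IN ('AUS', 'NYC', 'SF')]
emp_id=50: ✓ → 57761
emp_id=51: ✓ → 120551
emp_id=52: ✓ → 153963
emp_id=53: ✓ → 54372
emp_id=54: ✗
emp_id=55: ✓ → 143864
emp_id=56: ✓ → 95244
emp_id=57: ✓ → 139091
emp_id=58: ✗
emp_id=59: ✓ → 159818
emp_id=60: ✓ → 117865
legal_sum = 57761 + 120551 + 153963 + 54372 + 143864 + 95244 + 139091 + 159818 + 117865 = 1042529
—
[tenure_sum: tenure BETWEEN 15 AND 22 AND office IN ('AUS', 'CHI')]
emp_id=50: ✗
emp_id=51: ✗
emp_id=52: ✗
emp_id=53: ✗
emp_id=54: ✗
emp_id=55: ✓ → 143864
emp_id=56: ✓ → 95244
emp_id=57: ✗
emp_id=58: ✗
emp_id=59: ✗
emp_id=60: ✗
tenure_sum = 143864 + 95244 = 239108

level_sum=202154, legal_sum=1042529, tenure_sum=239108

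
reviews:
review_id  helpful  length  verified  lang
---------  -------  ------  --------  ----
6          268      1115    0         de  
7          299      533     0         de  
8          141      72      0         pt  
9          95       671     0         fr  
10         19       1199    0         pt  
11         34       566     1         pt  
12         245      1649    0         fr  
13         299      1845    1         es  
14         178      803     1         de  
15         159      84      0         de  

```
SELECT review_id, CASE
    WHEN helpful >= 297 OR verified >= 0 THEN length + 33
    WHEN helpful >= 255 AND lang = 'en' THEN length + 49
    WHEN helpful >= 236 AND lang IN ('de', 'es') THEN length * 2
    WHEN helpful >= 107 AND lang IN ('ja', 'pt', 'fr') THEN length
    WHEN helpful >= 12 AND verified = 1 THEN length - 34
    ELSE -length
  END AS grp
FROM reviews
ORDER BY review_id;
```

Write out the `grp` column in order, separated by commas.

1148, 566, 105, 704, 1232, 599, 1682, 1878, 836, 117

review_id=6: helpful >= 297 OR verified >= 0 → 1148
review_id=7: helpful >= 297 OR verified >= 0 → 566
review_id=8: helpful >= 297 OR verified >= 0 → 105
review_id=9: helpful >= 297 OR verified >= 0 → 704
review_id=10: helpful >= 297 OR verified >= 0 → 1232
review_id=11: helpful >= 297 OR verified >= 0 → 599
review_id=12: helpful >= 297 OR verified >= 0 → 1682
review_id=13: helpful >= 297 OR verified >= 0 → 1878
review_id=14: helpful >= 297 OR verified >= 0 → 836
review_id=15: helpful >= 297 OR verified >= 0 → 117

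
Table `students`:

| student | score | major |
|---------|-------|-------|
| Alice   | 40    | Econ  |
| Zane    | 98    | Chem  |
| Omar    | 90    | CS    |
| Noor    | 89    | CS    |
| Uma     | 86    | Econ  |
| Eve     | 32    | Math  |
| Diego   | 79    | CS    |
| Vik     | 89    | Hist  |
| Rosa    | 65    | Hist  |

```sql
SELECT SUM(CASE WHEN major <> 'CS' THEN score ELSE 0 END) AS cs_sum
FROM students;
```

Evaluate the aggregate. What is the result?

student=Alice: ✓ → 40
student=Zane: ✓ → 98
student=Omar: ✗
student=Noor: ✗
student=Uma: ✓ → 86
student=Eve: ✓ → 32
student=Diego: ✗
student=Vik: ✓ → 89
student=Rosa: ✓ → 65
cs_sum = 40 + 98 + 86 + 32 + 89 + 65 = 410

410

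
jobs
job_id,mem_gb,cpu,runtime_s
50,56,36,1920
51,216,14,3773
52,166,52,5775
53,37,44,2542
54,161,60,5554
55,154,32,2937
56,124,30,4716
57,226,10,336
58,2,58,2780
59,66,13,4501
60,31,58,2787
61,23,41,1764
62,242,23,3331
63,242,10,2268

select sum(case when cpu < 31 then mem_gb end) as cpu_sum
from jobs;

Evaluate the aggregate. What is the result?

job_id=50: ✗
job_id=51: ✓ → 216
job_id=52: ✗
job_id=53: ✗
job_id=54: ✗
job_id=55: ✗
job_id=56: ✓ → 124
job_id=57: ✓ → 226
job_id=58: ✗
job_id=59: ✓ → 66
job_id=60: ✗
job_id=61: ✗
job_id=62: ✓ → 242
job_id=63: ✓ → 242
cpu_sum = 216 + 124 + 226 + 66 + 242 + 242 = 1116

1116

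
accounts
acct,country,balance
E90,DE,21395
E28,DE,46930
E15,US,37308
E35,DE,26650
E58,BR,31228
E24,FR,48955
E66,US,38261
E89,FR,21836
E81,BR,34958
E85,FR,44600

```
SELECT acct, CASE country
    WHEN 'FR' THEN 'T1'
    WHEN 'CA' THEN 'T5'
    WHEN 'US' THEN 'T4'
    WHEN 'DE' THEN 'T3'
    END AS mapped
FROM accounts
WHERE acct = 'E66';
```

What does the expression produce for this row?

acct = E66: country=US, balance=38261.
country='FR' → false
country='CA' → false
country='US' → true → T4

T4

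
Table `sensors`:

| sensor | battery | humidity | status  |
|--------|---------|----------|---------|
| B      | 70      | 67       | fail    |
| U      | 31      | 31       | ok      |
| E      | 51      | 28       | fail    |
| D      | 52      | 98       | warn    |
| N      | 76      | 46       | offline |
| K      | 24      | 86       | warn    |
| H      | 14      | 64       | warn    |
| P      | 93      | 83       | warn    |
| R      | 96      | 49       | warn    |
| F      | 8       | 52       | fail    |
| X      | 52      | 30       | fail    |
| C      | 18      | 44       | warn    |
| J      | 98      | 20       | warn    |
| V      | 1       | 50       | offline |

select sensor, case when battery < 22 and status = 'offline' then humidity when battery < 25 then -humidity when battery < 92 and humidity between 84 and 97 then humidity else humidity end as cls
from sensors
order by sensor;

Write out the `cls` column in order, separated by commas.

67, -44, 98, 28, -52, -64, 20, -86, 46, 83, 49, 31, 50, 30

sensor=B: ELSE → 67
sensor=C: battery < 25 → -44
sensor=D: ELSE → 98
sensor=E: ELSE → 28
sensor=F: battery < 25 → -52
sensor=H: battery < 25 → -64
sensor=J: ELSE → 20
sensor=K: battery < 25 → -86
sensor=N: ELSE → 46
sensor=P: ELSE → 83
sensor=R: ELSE → 49
sensor=U: ELSE → 31
sensor=V: battery < 22 and status = 'offline' → 50
sensor=X: ELSE → 30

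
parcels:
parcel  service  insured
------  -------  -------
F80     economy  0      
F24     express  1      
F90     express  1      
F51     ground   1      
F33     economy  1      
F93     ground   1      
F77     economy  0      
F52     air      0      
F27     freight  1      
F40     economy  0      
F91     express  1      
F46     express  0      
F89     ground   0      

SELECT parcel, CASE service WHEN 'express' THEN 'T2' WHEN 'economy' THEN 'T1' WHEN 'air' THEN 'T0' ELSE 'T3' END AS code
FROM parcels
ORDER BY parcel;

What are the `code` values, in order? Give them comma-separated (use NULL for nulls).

parcel=F24: service='express' → T2
parcel=F27: ELSE → T3
parcel=F33: service='economy' → T1
parcel=F40: service='economy' → T1
parcel=F46: service='express' → T2
parcel=F51: ELSE → T3
parcel=F52: service='air' → T0
parcel=F77: service='economy' → T1
parcel=F80: service='economy' → T1
parcel=F89: ELSE → T3
parcel=F90: service='express' → T2
parcel=F91: service='express' → T2
parcel=F93: ELSE → T3

T2, T3, T1, T1, T2, T3, T0, T1, T1, T3, T2, T2, T3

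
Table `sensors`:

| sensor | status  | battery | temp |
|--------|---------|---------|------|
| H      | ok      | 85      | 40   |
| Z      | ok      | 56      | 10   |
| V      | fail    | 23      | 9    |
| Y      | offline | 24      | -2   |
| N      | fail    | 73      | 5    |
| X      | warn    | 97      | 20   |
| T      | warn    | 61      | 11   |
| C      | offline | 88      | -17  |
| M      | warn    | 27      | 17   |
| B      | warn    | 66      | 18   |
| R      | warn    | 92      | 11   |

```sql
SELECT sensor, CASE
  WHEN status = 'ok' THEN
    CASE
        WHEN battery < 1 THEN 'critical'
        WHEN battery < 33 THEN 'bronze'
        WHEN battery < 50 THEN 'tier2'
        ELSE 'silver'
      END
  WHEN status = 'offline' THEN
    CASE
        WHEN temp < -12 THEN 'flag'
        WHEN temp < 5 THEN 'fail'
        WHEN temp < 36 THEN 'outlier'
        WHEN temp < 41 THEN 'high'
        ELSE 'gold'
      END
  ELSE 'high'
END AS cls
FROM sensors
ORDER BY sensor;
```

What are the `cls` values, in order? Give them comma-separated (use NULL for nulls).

sensor=B: status='warn' → outer ELSE → high
sensor=C: status='offline' → inner[temp < -12] → flag
sensor=H: status='ok' → inner[ELSE] → silver
sensor=M: status='warn' → outer ELSE → high
sensor=N: status='fail' → outer ELSE → high
sensor=R: status='warn' → outer ELSE → high
sensor=T: status='warn' → outer ELSE → high
sensor=V: status='fail' → outer ELSE → high
sensor=X: status='warn' → outer ELSE → high
sensor=Y: status='offline' → inner[temp < 5] → fail
sensor=Z: status='ok' → inner[ELSE] → silver

high, flag, silver, high, high, high, high, high, high, fail, silver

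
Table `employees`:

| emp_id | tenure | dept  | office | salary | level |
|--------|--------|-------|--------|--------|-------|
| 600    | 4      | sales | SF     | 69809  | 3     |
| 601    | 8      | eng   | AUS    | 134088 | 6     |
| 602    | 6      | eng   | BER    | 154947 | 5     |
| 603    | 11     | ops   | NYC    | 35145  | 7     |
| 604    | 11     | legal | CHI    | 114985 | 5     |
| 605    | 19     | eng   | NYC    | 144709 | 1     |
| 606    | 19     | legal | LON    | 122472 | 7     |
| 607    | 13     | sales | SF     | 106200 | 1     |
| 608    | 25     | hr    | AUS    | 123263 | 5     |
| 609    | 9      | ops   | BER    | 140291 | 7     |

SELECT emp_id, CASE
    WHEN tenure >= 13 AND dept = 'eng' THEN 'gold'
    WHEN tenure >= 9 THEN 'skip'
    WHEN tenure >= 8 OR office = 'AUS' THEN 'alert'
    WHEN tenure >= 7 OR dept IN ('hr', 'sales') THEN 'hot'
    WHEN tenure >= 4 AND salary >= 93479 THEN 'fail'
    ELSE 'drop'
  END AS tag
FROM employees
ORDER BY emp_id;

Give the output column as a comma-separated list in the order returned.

hot, alert, fail, skip, skip, gold, skip, skip, skip, skip

emp_id=600: tenure >= 7 OR dept IN ('hr', 'sales') → hot
emp_id=601: tenure >= 8 OR office = 'AUS' → alert
emp_id=602: tenure >= 4 AND salary >= 93479 → fail
emp_id=603: tenure >= 9 → skip
emp_id=604: tenure >= 9 → skip
emp_id=605: tenure >= 13 AND dept = 'eng' → gold
emp_id=606: tenure >= 9 → skip
emp_id=607: tenure >= 9 → skip
emp_id=608: tenure >= 9 → skip
emp_id=609: tenure >= 9 → skip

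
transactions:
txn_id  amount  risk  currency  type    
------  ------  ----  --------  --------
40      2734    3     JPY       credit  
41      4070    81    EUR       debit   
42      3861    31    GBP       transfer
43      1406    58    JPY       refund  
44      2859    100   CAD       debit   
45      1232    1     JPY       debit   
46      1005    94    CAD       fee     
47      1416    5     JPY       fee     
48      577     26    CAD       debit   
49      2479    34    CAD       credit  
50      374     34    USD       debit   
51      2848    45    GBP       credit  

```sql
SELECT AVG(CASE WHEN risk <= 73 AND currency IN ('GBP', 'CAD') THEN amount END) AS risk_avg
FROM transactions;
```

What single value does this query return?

2441.25

txn_id=40: ✗
txn_id=41: ✗
txn_id=42: ✓ → 3861
txn_id=43: ✗
txn_id=44: ✗
txn_id=45: ✗
txn_id=46: ✗
txn_id=47: ✗
txn_id=48: ✓ → 577
txn_id=49: ✓ → 2479
txn_id=50: ✗
txn_id=51: ✓ → 2848
risk_avg = (3861 + 577 + 2479 + 2848) / 4 = 2441.25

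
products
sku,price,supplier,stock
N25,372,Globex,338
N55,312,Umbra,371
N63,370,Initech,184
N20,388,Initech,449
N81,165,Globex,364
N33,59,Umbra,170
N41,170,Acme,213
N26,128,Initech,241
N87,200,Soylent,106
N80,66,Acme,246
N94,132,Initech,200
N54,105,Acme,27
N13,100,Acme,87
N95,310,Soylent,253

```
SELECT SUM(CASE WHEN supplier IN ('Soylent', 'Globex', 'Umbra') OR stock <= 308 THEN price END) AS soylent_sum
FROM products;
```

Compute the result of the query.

2489

sku=N25: ✓ → 372
sku=N55: ✓ → 312
sku=N63: ✓ → 370
sku=N20: ✗
sku=N81: ✓ → 165
sku=N33: ✓ → 59
sku=N41: ✓ → 170
sku=N26: ✓ → 128
sku=N87: ✓ → 200
sku=N80: ✓ → 66
sku=N94: ✓ → 132
sku=N54: ✓ → 105
sku=N13: ✓ → 100
sku=N95: ✓ → 310
soylent_sum = 372 + 312 + 370 + 165 + 59 + 170 + 128 + 200 + 66 + 132 + 105 + 100 + 310 = 2489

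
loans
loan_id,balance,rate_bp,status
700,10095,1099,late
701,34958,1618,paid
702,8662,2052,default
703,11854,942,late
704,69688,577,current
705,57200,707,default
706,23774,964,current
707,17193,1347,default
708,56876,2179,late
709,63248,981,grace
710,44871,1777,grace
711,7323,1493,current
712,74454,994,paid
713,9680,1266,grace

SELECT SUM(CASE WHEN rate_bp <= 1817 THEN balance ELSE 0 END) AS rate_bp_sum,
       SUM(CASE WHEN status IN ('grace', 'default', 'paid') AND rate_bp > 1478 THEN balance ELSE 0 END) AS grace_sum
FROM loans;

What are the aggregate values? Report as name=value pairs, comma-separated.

[rate_bp_sum: rate_bp <= 1817]
loan_id=700: ✓ → 10095
loan_id=701: ✓ → 34958
loan_id=702: ✗
loan_id=703: ✓ → 11854
loan_id=704: ✓ → 69688
loan_id=705: ✓ → 57200
loan_id=706: ✓ → 23774
loan_id=707: ✓ → 17193
loan_id=708: ✗
loan_id=709: ✓ → 63248
loan_id=710: ✓ → 44871
loan_id=711: ✓ → 7323
loan_id=712: ✓ → 74454
loan_id=713: ✓ → 9680
rate_bp_sum = 10095 + 34958 + 11854 + 69688 + 57200 + 23774 + 17193 + 63248 + 44871 + 7323 + 74454 + 9680 = 424338
—
[grace_sum: status IN ('grace', 'default', 'paid') AND rate_bp > 1478]
loan_id=700: ✗
loan_id=701: ✓ → 34958
loan_id=702: ✓ → 8662
loan_id=703: ✗
loan_id=704: ✗
loan_id=705: ✗
loan_id=706: ✗
loan_id=707: ✗
loan_id=708: ✗
loan_id=709: ✗
loan_id=710: ✓ → 44871
loan_id=711: ✗
loan_id=712: ✗
loan_id=713: ✗
grace_sum = 34958 + 8662 + 44871 = 88491

rate_bp_sum=424338, grace_sum=88491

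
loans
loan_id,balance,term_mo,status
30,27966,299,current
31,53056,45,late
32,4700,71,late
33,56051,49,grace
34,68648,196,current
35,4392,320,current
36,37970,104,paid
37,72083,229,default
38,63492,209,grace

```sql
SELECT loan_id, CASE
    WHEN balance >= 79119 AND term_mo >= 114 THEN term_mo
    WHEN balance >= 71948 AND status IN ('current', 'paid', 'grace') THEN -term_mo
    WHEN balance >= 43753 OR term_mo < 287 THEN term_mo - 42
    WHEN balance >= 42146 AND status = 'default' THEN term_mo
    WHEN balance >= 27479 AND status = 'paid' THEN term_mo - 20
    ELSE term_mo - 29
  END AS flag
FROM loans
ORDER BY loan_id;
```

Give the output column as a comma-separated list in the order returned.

270, 3, 29, 7, 154, 291, 62, 187, 167

loan_id=30: ELSE → 270
loan_id=31: balance >= 43753 OR term_mo < 287 → 3
loan_id=32: balance >= 43753 OR term_mo < 287 → 29
loan_id=33: balance >= 43753 OR term_mo < 287 → 7
loan_id=34: balance >= 43753 OR term_mo < 287 → 154
loan_id=35: ELSE → 291
loan_id=36: balance >= 43753 OR term_mo < 287 → 62
loan_id=37: balance >= 43753 OR term_mo < 287 → 187
loan_id=38: balance >= 43753 OR term_mo < 287 → 167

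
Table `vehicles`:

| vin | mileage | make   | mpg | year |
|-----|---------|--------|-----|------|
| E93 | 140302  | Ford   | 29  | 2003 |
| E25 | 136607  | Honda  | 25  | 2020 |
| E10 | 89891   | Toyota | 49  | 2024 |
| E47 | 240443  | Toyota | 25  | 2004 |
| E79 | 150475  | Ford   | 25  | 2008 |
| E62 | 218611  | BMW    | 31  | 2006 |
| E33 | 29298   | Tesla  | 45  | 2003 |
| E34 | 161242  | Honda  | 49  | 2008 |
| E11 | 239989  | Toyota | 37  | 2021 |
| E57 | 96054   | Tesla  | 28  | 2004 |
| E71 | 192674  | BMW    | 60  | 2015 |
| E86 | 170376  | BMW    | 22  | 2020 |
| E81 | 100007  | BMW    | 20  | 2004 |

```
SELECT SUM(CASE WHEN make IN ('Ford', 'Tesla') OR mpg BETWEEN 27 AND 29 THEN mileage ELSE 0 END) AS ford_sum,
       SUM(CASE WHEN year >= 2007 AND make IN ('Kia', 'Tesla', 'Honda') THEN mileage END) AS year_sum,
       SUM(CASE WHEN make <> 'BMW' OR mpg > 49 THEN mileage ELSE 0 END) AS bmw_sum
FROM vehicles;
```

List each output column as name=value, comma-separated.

[ford_sum: make IN ('Ford', 'Tesla') OR mpg BETWEEN 27 AND 29]
vin=E93: ✓ → 140302
vin=E25: ✗
vin=E10: ✗
vin=E47: ✗
vin=E79: ✓ → 150475
vin=E62: ✗
vin=E33: ✓ → 29298
vin=E34: ✗
vin=E11: ✗
vin=E57: ✓ → 96054
vin=E71: ✗
vin=E86: ✗
vin=E81: ✗
ford_sum = 140302 + 150475 + 29298 + 96054 = 416129
—
[year_sum: year >= 2007 AND make IN ('Kia', 'Tesla', 'Honda')]
vin=E93: ✗
vin=E25: ✓ → 136607
vin=E10: ✗
vin=E47: ✗
vin=E79: ✗
vin=E62: ✗
vin=E33: ✗
vin=E34: ✓ → 161242
vin=E11: ✗
vin=E57: ✗
vin=E71: ✗
vin=E86: ✗
vin=E81: ✗
year_sum = 136607 + 161242 = 297849
—
[bmw_sum: make <> 'BMW' OR mpg > 49]
vin=E93: ✓ → 140302
vin=E25: ✓ → 136607
vin=E10: ✓ → 89891
vin=E47: ✓ → 240443
vin=E79: ✓ → 150475
vin=E62: ✗
vin=E33: ✓ → 29298
vin=E34: ✓ → 161242
vin=E11: ✓ → 239989
vin=E57: ✓ → 96054
vin=E71: ✓ → 192674
vin=E86: ✗
vin=E81: ✗
bmw_sum = 140302 + 136607 + 89891 + 240443 + 150475 + 29298 + 161242 + 239989 + 96054 + 192674 = 1476975

ford_sum=416129, year_sum=297849, bmw_sum=1476975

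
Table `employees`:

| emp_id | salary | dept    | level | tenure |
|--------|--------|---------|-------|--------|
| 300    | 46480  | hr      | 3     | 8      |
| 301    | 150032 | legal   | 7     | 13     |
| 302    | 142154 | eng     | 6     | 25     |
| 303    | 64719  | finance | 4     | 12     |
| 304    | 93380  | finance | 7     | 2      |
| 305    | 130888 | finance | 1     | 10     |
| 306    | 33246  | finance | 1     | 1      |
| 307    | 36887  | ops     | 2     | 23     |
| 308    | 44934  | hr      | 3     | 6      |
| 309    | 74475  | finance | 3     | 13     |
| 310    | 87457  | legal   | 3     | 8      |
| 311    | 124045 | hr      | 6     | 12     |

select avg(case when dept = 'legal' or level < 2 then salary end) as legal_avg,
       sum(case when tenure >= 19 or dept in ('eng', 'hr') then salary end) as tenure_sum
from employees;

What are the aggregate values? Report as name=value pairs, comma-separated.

[legal_avg: dept = 'legal' or level < 2]
emp_id=300: ✗
emp_id=301: ✓ → 150032
emp_id=302: ✗
emp_id=303: ✗
emp_id=304: ✗
emp_id=305: ✓ → 130888
emp_id=306: ✓ → 33246
emp_id=307: ✗
emp_id=308: ✗
emp_id=309: ✗
emp_id=310: ✓ → 87457
emp_id=311: ✗
legal_avg = (150032 + 130888 + 33246 + 87457) / 4 = 100405.75
—
[tenure_sum: tenure >= 19 or dept in ('eng', 'hr')]
emp_id=300: ✓ → 46480
emp_id=301: ✗
emp_id=302: ✓ → 142154
emp_id=303: ✗
emp_id=304: ✗
emp_id=305: ✗
emp_id=306: ✗
emp_id=307: ✓ → 36887
emp_id=308: ✓ → 44934
emp_id=309: ✗
emp_id=310: ✗
emp_id=311: ✓ → 124045
tenure_sum = 46480 + 142154 + 36887 + 44934 + 124045 = 394500

legal_avg=100405.75, tenure_sum=394500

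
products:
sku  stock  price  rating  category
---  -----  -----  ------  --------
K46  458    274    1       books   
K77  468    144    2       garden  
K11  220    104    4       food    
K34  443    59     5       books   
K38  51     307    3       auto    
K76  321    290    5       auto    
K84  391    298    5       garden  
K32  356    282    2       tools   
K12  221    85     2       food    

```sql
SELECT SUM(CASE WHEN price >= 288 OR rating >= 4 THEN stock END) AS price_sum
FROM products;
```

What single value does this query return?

1426

sku=K46: ✗
sku=K77: ✗
sku=K11: ✓ → 220
sku=K34: ✓ → 443
sku=K38: ✓ → 51
sku=K76: ✓ → 321
sku=K84: ✓ → 391
sku=K32: ✗
sku=K12: ✗
price_sum = 220 + 443 + 51 + 321 + 391 = 1426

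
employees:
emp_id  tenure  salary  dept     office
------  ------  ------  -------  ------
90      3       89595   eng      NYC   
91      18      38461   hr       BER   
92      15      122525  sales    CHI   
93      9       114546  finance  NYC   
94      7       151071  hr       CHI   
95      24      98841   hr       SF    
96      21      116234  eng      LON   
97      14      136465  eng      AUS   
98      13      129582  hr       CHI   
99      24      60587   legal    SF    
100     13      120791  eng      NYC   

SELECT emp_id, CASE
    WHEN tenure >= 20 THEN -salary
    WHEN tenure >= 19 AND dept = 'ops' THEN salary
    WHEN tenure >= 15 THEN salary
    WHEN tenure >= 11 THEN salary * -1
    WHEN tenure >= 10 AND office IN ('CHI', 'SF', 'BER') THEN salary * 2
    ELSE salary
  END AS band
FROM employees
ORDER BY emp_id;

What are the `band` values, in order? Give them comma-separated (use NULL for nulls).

89595, 38461, 122525, 114546, 151071, -98841, -116234, -136465, -129582, -60587, -120791

emp_id=90: ELSE → 89595
emp_id=91: tenure >= 15 → 38461
emp_id=92: tenure >= 15 → 122525
emp_id=93: ELSE → 114546
emp_id=94: ELSE → 151071
emp_id=95: tenure >= 20 → -98841
emp_id=96: tenure >= 20 → -116234
emp_id=97: tenure >= 11 → -136465
emp_id=98: tenure >= 11 → -129582
emp_id=99: tenure >= 20 → -60587
emp_id=100: tenure >= 11 → -120791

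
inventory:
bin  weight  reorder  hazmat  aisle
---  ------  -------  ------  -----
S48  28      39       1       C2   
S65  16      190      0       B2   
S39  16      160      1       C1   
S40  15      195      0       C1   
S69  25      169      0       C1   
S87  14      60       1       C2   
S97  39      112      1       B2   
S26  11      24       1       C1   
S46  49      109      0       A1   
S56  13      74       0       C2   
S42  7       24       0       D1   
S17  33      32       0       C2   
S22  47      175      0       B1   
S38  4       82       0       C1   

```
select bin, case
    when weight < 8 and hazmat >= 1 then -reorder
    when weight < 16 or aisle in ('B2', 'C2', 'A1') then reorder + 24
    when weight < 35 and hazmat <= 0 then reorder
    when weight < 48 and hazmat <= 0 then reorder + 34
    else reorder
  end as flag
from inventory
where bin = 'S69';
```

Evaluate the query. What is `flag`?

169

bin = S69: weight=25, reorder=169, hazmat=0, aisle=C1.
weight < 8 and hazmat >= 1 → false
weight < 16 or aisle in ('B2', 'C2', 'A1') → false
weight < 35 and hazmat <= 0 → true → 169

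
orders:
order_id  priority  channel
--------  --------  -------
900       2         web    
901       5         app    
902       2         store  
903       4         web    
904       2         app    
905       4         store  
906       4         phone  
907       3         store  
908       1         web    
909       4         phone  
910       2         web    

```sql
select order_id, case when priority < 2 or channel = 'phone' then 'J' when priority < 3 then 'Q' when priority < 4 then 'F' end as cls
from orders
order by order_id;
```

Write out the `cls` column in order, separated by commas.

order_id=900: priority < 3 → Q
order_id=901: (no match → NULL) → NULL
order_id=902: priority < 3 → Q
order_id=903: (no match → NULL) → NULL
order_id=904: priority < 3 → Q
order_id=905: (no match → NULL) → NULL
order_id=906: priority < 2 or channel = 'phone' → J
order_id=907: priority < 4 → F
order_id=908: priority < 2 or channel = 'phone' → J
order_id=909: priority < 2 or channel = 'phone' → J
order_id=910: priority < 3 → Q

Q, NULL, Q, NULL, Q, NULL, J, F, J, J, Q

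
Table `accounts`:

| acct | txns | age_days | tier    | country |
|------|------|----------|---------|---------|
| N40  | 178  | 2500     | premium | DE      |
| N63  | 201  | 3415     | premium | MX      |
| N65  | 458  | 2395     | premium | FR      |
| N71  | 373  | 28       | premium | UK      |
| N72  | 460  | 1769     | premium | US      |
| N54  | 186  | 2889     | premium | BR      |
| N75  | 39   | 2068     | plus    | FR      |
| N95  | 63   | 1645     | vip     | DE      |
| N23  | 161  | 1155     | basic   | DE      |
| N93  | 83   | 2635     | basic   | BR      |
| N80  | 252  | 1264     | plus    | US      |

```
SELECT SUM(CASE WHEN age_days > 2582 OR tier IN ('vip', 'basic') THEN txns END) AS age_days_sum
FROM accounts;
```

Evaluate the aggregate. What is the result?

acct=N40: ✗
acct=N63: ✓ → 201
acct=N65: ✗
acct=N71: ✗
acct=N72: ✗
acct=N54: ✓ → 186
acct=N75: ✗
acct=N95: ✓ → 63
acct=N23: ✓ → 161
acct=N93: ✓ → 83
acct=N80: ✗
age_days_sum = 201 + 186 + 63 + 161 + 83 = 694

694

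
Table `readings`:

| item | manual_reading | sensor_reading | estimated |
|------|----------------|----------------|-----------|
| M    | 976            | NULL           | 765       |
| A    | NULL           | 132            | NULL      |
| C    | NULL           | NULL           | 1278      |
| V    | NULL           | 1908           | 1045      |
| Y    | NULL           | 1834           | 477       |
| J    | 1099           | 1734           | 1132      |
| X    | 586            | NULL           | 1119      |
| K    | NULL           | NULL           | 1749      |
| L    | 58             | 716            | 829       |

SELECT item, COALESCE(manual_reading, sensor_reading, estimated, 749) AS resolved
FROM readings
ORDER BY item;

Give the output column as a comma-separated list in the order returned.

item=A: manual_reading=NULL, sensor_reading=132 → 132
item=C: manual_reading=NULL, sensor_reading=NULL, estimated=1278 → 1278
item=J: manual_reading=1099 → 1099
item=K: manual_reading=NULL, sensor_reading=NULL, estimated=1749 → 1749
item=L: manual_reading=58 → 58
item=M: manual_reading=976 → 976
item=V: manual_reading=NULL, sensor_reading=1908 → 1908
item=X: manual_reading=586 → 586
item=Y: manual_reading=NULL, sensor_reading=1834 → 1834

132, 1278, 1099, 1749, 58, 976, 1908, 586, 1834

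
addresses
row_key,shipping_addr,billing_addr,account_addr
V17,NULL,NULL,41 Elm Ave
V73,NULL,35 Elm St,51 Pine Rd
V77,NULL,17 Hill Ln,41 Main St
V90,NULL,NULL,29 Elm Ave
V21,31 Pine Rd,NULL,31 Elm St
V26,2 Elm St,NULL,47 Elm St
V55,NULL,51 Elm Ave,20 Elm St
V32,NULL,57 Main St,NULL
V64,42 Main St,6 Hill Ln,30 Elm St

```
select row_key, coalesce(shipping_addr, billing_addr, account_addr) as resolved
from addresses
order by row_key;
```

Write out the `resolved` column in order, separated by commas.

41 Elm Ave, 31 Pine Rd, 2 Elm St, 57 Main St, 51 Elm Ave, 42 Main St, 35 Elm St, 17 Hill Ln, 29 Elm Ave

row_key=V17: shipping_addr=NULL, billing_addr=NULL, account_addr=41 Elm Ave → 41 Elm Ave
row_key=V21: shipping_addr=31 Pine Rd → 31 Pine Rd
row_key=V26: shipping_addr=2 Elm St → 2 Elm St
row_key=V32: shipping_addr=NULL, billing_addr=57 Main St → 57 Main St
row_key=V55: shipping_addr=NULL, billing_addr=51 Elm Ave → 51 Elm Ave
row_key=V64: shipping_addr=42 Main St → 42 Main St
row_key=V73: shipping_addr=NULL, billing_addr=35 Elm St → 35 Elm St
row_key=V77: shipping_addr=NULL, billing_addr=17 Hill Ln → 17 Hill Ln
row_key=V90: shipping_addr=NULL, billing_addr=NULL, account_addr=29 Elm Ave → 29 Elm Ave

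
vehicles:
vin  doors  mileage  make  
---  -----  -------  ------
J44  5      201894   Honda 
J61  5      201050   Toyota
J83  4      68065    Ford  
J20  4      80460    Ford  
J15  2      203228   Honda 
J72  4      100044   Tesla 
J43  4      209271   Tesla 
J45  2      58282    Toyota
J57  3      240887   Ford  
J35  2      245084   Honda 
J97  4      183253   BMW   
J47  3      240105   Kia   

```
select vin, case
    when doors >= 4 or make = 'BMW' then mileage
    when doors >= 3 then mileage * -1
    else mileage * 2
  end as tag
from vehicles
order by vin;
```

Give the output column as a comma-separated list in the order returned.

406456, 80460, 490168, 209271, 201894, 116564, -240105, -240887, 201050, 100044, 68065, 183253

vin=J15: ELSE → 406456
vin=J20: doors >= 4 or make = 'BMW' → 80460
vin=J35: ELSE → 490168
vin=J43: doors >= 4 or make = 'BMW' → 209271
vin=J44: doors >= 4 or make = 'BMW' → 201894
vin=J45: ELSE → 116564
vin=J47: doors >= 3 → -240105
vin=J57: doors >= 3 → -240887
vin=J61: doors >= 4 or make = 'BMW' → 201050
vin=J72: doors >= 4 or make = 'BMW' → 100044
vin=J83: doors >= 4 or make = 'BMW' → 68065
vin=J97: doors >= 4 or make = 'BMW' → 183253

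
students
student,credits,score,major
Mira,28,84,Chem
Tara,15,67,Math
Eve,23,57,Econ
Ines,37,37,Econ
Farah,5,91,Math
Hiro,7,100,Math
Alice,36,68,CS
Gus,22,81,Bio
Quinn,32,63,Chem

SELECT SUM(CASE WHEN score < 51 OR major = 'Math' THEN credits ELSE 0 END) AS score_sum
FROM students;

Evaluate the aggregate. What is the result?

student=Mira: ✗
student=Tara: ✓ → 15
student=Eve: ✗
student=Ines: ✓ → 37
student=Farah: ✓ → 5
student=Hiro: ✓ → 7
student=Alice: ✗
student=Gus: ✗
student=Quinn: ✗
score_sum = 15 + 37 + 5 + 7 = 64

64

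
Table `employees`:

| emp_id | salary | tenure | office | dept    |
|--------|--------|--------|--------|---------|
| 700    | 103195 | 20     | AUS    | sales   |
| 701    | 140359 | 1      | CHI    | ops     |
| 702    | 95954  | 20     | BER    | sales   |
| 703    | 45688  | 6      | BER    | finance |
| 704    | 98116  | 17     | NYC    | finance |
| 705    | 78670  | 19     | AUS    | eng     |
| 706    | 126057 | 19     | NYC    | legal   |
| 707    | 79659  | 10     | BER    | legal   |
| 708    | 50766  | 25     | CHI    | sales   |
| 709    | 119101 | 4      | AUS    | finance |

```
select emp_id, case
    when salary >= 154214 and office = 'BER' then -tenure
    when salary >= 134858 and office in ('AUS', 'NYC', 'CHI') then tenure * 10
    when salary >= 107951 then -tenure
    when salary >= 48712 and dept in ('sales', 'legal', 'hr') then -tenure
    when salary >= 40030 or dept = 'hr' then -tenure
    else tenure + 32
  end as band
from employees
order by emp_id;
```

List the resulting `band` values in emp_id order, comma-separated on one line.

emp_id=700: salary >= 48712 and dept in ('sales', 'legal', 'hr') → -20
emp_id=701: salary >= 134858 and office in ('AUS', 'NYC', 'CHI') → 10
emp_id=702: salary >= 48712 and dept in ('sales', 'legal', 'hr') → -20
emp_id=703: salary >= 40030 or dept = 'hr' → -6
emp_id=704: salary >= 40030 or dept = 'hr' → -17
emp_id=705: salary >= 40030 or dept = 'hr' → -19
emp_id=706: salary >= 107951 → -19
emp_id=707: salary >= 48712 and dept in ('sales', 'legal', 'hr') → -10
emp_id=708: salary >= 48712 and dept in ('sales', 'legal', 'hr') → -25
emp_id=709: salary >= 107951 → -4

-20, 10, -20, -6, -17, -19, -19, -10, -25, -4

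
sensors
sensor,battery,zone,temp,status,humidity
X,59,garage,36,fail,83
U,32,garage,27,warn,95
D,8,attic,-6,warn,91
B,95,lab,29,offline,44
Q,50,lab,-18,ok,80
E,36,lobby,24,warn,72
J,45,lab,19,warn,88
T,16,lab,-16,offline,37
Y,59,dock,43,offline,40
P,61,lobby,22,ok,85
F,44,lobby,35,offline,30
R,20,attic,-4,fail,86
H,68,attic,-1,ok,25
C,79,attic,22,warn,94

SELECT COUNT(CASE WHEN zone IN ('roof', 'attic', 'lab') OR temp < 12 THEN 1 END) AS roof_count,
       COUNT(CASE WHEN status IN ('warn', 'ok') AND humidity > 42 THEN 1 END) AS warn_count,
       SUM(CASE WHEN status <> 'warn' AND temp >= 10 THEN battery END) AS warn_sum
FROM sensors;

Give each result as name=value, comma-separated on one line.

[roof_count: zone IN ('roof', 'attic', 'lab') OR temp < 12]
sensor=X: ✗
sensor=U: ✗
sensor=D: ✓ → 1
sensor=B: ✓ → 1
sensor=Q: ✓ → 1
sensor=E: ✗
sensor=J: ✓ → 1
sensor=T: ✓ → 1
sensor=Y: ✗
sensor=P: ✗
sensor=F: ✗
sensor=R: ✓ → 1
sensor=H: ✓ → 1
sensor=C: ✓ → 1
roof_count = COUNT(1, 1, 1, 1, 1, 1, 1, 1) = 8
—
[warn_count: status IN ('warn', 'ok') AND humidity > 42]
sensor=X: ✗
sensor=U: ✓ → 1
sensor=D: ✓ → 1
sensor=B: ✗
sensor=Q: ✓ → 1
sensor=E: ✓ → 1
sensor=J: ✓ → 1
sensor=T: ✗
sensor=Y: ✗
sensor=P: ✓ → 1
sensor=F: ✗
sensor=R: ✗
sensor=H: ✗
sensor=C: ✓ → 1
warn_count = COUNT(1, 1, 1, 1, 1, 1, 1) = 7
—
[warn_sum: status <> 'warn' AND temp >= 10]
sensor=X: ✓ → 59
sensor=U: ✗
sensor=D: ✗
sensor=B: ✓ → 95
sensor=Q: ✗
sensor=E: ✗
sensor=J: ✗
sensor=T: ✗
sensor=Y: ✓ → 59
sensor=P: ✓ → 61
sensor=F: ✓ → 44
sensor=R: ✗
sensor=H: ✗
sensor=C: ✗
warn_sum = 59 + 95 + 59 + 61 + 44 = 318

roof_count=8, warn_count=7, warn_sum=318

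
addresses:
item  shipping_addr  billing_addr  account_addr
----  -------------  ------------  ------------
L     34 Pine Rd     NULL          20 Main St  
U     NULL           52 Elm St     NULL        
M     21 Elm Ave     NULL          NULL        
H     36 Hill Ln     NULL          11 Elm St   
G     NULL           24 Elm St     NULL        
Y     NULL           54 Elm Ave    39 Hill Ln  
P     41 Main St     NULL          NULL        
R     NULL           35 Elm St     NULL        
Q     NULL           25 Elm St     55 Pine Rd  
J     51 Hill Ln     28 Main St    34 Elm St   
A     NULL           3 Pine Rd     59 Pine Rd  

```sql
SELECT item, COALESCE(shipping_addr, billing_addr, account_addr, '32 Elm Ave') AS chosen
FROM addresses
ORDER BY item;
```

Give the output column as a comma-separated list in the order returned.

item=A: shipping_addr=NULL, billing_addr=3 Pine Rd → 3 Pine Rd
item=G: shipping_addr=NULL, billing_addr=24 Elm St → 24 Elm St
item=H: shipping_addr=36 Hill Ln → 36 Hill Ln
item=J: shipping_addr=51 Hill Ln → 51 Hill Ln
item=L: shipping_addr=34 Pine Rd → 34 Pine Rd
item=M: shipping_addr=21 Elm Ave → 21 Elm Ave
item=P: shipping_addr=41 Main St → 41 Main St
item=Q: shipping_addr=NULL, billing_addr=25 Elm St → 25 Elm St
item=R: shipping_addr=NULL, billing_addr=35 Elm St → 35 Elm St
item=U: shipping_addr=NULL, billing_addr=52 Elm St → 52 Elm St
item=Y: shipping_addr=NULL, billing_addr=54 Elm Ave → 54 Elm Ave

3 Pine Rd, 24 Elm St, 36 Hill Ln, 51 Hill Ln, 34 Pine Rd, 21 Elm Ave, 41 Main St, 25 Elm St, 35 Elm St, 52 Elm St, 54 Elm Ave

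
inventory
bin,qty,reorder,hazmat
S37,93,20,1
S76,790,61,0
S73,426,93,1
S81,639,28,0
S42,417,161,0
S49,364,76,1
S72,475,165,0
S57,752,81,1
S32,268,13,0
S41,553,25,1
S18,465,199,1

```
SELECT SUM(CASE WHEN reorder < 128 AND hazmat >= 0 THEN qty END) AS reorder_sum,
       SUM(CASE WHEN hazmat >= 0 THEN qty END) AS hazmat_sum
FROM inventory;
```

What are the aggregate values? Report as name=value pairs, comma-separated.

reorder_sum=3885, hazmat_sum=5242

[reorder_sum: reorder < 128 AND hazmat >= 0]
bin=S37: ✓ → 93
bin=S76: ✓ → 790
bin=S73: ✓ → 426
bin=S81: ✓ → 639
bin=S42: ✗
bin=S49: ✓ → 364
bin=S72: ✗
bin=S57: ✓ → 752
bin=S32: ✓ → 268
bin=S41: ✓ → 553
bin=S18: ✗
reorder_sum = 93 + 790 + 426 + 639 + 364 + 752 + 268 + 553 = 3885
—
[hazmat_sum: hazmat >= 0]
bin=S37: ✓ → 93
bin=S76: ✓ → 790
bin=S73: ✓ → 426
bin=S81: ✓ → 639
bin=S42: ✓ → 417
bin=S49: ✓ → 364
bin=S72: ✓ → 475
bin=S57: ✓ → 752
bin=S32: ✓ → 268
bin=S41: ✓ → 553
bin=S18: ✓ → 465
hazmat_sum = 93 + 790 + 426 + 639 + 417 + 364 + 475 + 752 + 268 + 553 + 465 = 5242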